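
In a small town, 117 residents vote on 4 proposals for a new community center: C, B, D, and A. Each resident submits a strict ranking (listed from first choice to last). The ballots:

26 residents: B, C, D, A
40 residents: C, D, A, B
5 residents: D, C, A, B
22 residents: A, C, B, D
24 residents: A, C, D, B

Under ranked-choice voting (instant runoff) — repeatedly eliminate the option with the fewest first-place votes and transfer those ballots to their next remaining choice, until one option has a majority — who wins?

Round 1: C 40, B 26, D 5, A 46. Eliminate D.
Round 2: C 45, B 26, A 46. Eliminate B.
Round 3: C 71, A 46. C has a majority.

C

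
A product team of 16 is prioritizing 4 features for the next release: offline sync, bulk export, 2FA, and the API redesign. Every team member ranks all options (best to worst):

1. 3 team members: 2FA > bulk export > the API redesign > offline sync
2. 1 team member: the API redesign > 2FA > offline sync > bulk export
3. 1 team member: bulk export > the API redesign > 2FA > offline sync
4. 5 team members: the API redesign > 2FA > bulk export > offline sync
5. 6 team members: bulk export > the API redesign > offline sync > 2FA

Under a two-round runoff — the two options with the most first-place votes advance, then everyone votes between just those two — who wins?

bulk export

Round 1 first-place votes: offline sync 0, bulk export 7, 2FA 3, the API redesign 6.
bulk export and the API redesign advance.
Runoff: bulk export is preferred to the API redesign by 10 voters; the API redesign by 6.
bulk export wins the runoff.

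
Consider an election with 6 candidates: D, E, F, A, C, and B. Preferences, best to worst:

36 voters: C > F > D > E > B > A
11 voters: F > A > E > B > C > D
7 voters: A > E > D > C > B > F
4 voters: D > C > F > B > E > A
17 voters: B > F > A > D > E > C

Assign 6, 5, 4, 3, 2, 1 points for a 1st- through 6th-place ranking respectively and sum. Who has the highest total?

F

D: 36·4 + 11·1 + 7·4 + 4·6 + 17·3 = 258
E: 36·3 + 11·4 + 7·5 + 4·2 + 17·2 = 229
F: 36·5 + 11·6 + 7·1 + 4·4 + 17·5 = 354
A: 36·1 + 11·5 + 7·6 + 4·1 + 17·4 = 205
C: 36·6 + 11·2 + 7·3 + 4·5 + 17·1 = 296
B: 36·2 + 11·3 + 7·2 + 4·3 + 17·6 = 233
F has the highest Borda score (354).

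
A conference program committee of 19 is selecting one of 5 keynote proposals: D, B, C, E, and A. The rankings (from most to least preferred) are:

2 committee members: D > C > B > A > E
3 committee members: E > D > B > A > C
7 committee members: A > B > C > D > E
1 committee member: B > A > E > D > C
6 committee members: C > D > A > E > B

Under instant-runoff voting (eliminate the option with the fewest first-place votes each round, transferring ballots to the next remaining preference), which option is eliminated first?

Round 1: D 2, B 1, C 6, E 3, A 7. Eliminate B.

B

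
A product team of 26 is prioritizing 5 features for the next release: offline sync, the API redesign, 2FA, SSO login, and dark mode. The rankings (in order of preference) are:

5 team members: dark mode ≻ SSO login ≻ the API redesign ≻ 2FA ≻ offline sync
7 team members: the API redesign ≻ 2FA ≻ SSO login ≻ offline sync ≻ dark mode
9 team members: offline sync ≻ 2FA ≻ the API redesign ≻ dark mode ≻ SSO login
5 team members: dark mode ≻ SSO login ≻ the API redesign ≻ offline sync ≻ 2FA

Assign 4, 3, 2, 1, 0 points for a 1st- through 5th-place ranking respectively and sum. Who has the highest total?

the API redesign

offline sync: 5·0 + 7·1 + 9·4 + 5·1 = 48
the API redesign: 5·2 + 7·4 + 9·2 + 5·2 = 66
2FA: 5·1 + 7·3 + 9·3 + 5·0 = 53
SSO login: 5·3 + 7·2 + 9·0 + 5·3 = 44
dark mode: 5·4 + 7·0 + 9·1 + 5·4 = 49
the API redesign has the highest Borda score (66).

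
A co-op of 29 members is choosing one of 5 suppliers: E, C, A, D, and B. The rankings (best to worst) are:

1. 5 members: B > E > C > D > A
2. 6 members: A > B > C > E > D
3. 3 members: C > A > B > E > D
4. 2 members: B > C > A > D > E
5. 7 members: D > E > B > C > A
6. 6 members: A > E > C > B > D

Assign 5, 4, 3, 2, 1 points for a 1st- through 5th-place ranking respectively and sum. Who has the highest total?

B

E: 5·4 + 6·2 + 3·2 + 2·1 + 7·4 + 6·4 = 92
C: 5·3 + 6·3 + 3·5 + 2·4 + 7·2 + 6·3 = 88
A: 5·1 + 6·5 + 3·4 + 2·3 + 7·1 + 6·5 = 90
D: 5·2 + 6·1 + 3·1 + 2·2 + 7·5 + 6·1 = 64
B: 5·5 + 6·4 + 3·3 + 2·5 + 7·3 + 6·2 = 101
B has the highest Borda score (101).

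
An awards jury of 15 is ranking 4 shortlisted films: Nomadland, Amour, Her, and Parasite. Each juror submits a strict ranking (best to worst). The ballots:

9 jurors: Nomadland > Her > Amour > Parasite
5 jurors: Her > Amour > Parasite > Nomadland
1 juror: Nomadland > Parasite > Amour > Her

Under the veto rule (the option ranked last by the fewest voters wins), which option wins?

Amour

Last-place votes: Nomadland 5, Amour 0, Her 1, Parasite 9.
Amour is ranked last by the fewest voters, so Amour wins.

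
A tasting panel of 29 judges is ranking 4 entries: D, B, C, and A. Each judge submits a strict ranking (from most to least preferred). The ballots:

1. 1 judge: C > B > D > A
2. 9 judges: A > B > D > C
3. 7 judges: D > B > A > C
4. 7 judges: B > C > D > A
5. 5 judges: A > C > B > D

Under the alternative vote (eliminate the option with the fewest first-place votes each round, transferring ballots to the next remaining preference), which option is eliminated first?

C

Round 1: D 7, B 7, C 1, A 14. Eliminate C.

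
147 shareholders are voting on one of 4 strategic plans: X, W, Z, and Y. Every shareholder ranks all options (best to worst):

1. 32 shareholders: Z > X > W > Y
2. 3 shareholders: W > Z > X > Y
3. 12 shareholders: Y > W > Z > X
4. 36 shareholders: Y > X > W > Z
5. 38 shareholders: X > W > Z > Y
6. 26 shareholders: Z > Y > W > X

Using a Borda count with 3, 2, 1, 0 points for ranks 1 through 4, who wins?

X

X: 32·2 + 3·1 + 12·0 + 36·2 + 38·3 + 26·0 = 253
W: 32·1 + 3·3 + 12·2 + 36·1 + 38·2 + 26·1 = 203
Z: 32·3 + 3·2 + 12·1 + 36·0 + 38·1 + 26·3 = 230
Y: 32·0 + 3·0 + 12·3 + 36·3 + 38·0 + 26·2 = 196
X has the highest Borda score (253).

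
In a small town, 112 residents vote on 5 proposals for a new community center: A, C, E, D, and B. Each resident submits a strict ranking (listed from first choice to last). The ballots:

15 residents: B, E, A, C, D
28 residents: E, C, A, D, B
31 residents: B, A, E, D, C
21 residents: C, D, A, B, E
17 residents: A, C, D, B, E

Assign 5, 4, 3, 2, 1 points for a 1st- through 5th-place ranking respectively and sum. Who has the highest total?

A

A: 15·3 + 28·3 + 31·4 + 21·3 + 17·5 = 401
C: 15·2 + 28·4 + 31·1 + 21·5 + 17·4 = 346
E: 15·4 + 28·5 + 31·3 + 21·1 + 17·1 = 331
D: 15·1 + 28·2 + 31·2 + 21·4 + 17·3 = 268
B: 15·5 + 28·1 + 31·5 + 21·2 + 17·2 = 334
A has the highest Borda score (401).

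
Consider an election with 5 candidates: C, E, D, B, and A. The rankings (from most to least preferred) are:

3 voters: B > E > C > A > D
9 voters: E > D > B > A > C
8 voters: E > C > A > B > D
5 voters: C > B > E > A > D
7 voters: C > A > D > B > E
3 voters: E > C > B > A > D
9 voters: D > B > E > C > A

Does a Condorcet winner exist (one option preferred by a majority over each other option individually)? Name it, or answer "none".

Checking pairwise contests:
E beats C 32–12.
B beats E 24–20.
C beats D 26–18.
C beats B 23–21.
C beats A 35–9.
Every option loses at least one head-to-head, so there is no Condorcet winner.

none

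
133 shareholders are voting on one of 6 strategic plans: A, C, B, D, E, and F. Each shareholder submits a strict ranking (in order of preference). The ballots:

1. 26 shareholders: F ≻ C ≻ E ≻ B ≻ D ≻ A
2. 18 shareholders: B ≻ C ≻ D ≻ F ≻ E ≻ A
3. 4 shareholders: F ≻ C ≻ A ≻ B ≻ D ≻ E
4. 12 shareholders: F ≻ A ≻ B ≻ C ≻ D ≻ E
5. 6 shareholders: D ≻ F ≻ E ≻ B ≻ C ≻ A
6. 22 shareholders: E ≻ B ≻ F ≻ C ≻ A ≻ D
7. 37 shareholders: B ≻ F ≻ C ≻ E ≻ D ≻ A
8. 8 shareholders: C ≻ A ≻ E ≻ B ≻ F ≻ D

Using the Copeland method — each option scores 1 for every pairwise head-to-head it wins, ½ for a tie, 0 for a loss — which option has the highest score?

A: loses to C, B, D, E, and F → score 0.
C: beats A, D, and E; loses to B and F → score 3.
B: beats A, C, D, E, and F → score 5.
D: beats A; loses to C, B, E, and F → score 1.
E: beats A and D; loses to C, B, and F → score 2.
F: beats A, C, D, and E; loses to B → score 4.
B has the best pairwise record.

B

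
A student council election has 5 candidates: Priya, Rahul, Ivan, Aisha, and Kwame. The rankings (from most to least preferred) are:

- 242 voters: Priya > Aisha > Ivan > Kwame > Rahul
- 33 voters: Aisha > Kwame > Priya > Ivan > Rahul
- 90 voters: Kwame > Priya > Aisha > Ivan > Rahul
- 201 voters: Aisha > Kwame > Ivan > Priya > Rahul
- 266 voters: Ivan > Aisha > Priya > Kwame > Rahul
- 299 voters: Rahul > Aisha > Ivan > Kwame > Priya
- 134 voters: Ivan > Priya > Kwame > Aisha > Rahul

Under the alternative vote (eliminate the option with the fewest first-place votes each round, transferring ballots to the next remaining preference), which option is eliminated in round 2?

Round 1: Priya 242, Rahul 299, Ivan 400, Aisha 234, Kwame 90. Eliminate Kwame.
Round 2: Priya 332, Rahul 299, Ivan 400, Aisha 234. Eliminate Aisha.

Aisha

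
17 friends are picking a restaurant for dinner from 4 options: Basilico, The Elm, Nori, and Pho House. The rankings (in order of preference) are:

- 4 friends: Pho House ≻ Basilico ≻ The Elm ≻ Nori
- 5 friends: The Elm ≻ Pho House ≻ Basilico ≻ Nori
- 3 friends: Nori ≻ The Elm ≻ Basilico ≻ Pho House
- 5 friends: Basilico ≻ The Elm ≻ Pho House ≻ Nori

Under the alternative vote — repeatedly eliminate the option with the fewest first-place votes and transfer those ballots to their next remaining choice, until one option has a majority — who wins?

Round 1: Basilico 5, The Elm 5, Nori 3, Pho House 4. Eliminate Nori.
Round 2: Basilico 5, The Elm 8, Pho House 4. Eliminate Pho House.
Round 3: Basilico 9, The Elm 8. Basilico has a majority.

Basilico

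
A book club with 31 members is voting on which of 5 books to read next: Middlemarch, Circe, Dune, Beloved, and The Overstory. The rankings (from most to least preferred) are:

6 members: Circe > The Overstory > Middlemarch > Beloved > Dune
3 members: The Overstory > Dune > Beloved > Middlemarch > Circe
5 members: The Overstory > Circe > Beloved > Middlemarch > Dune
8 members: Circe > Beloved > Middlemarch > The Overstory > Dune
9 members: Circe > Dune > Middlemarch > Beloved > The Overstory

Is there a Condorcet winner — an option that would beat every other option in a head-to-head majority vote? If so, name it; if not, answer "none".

Circe vs Middlemarch: 28–3 for Circe.
Circe vs Dune: 28–3 for Circe.
Circe vs Beloved: 28–3 for Circe.
Circe vs The Overstory: 23–8 for Circe.
Circe beats every other option head-to-head.

Circe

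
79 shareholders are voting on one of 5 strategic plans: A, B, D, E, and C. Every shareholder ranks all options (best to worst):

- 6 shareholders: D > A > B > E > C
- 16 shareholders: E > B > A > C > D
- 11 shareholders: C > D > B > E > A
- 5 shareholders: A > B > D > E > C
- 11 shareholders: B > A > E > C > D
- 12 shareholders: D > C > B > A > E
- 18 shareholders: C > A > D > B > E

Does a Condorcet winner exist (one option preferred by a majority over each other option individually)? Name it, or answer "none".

C

C vs A: 41–38 for C.
C vs B: 41–38 for C.
C vs D: 56–23 for C.
C vs E: 41–38 for C.
C beats every other option head-to-head.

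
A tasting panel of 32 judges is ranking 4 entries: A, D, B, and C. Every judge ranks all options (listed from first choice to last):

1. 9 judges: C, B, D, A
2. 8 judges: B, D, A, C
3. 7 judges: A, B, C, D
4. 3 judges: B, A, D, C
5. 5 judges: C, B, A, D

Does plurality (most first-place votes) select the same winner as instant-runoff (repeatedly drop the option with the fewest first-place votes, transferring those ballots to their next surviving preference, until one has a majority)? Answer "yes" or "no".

no

Plurality — first-place votes: A 7, D 0, B 11, C 14. Winner: C.
Instant-runoff — R1 A 7, D 0, B 11, C 14 (D out); R2 A 7, B 11, C 14 (A out); R3 B 18, C 14 (B winner). Winner: B.
The two methods disagree.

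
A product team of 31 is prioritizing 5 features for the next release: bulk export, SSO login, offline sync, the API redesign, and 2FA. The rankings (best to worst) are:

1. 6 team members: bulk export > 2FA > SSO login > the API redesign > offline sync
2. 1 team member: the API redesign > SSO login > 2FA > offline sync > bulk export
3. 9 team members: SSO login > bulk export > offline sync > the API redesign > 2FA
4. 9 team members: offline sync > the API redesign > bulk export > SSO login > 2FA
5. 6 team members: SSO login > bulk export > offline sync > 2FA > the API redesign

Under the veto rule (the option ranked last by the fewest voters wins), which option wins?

SSO login

Last-place votes: bulk export 1, SSO login 0, offline sync 6, the API redesign 6, 2FA 18.
SSO login is ranked last by the fewest voters, so SSO login wins.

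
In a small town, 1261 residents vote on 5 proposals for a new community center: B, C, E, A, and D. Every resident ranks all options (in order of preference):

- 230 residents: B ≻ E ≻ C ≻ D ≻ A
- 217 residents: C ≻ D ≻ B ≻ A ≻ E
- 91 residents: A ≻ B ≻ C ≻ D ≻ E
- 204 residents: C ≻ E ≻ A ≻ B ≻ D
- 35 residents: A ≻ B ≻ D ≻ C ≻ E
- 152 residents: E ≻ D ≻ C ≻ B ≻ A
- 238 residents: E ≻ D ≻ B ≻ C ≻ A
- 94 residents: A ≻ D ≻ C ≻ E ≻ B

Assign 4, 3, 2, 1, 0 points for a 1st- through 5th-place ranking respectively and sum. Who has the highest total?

C

B: 230·4 + 217·2 + 91·3 + 204·1 + 35·3 + 152·1 + 238·2 + 94·0 = 2564
C: 230·2 + 217·4 + 91·2 + 204·4 + 35·1 + 152·2 + 238·1 + 94·2 = 3091
E: 230·3 + 217·0 + 91·0 + 204·3 + 35·0 + 152·4 + 238·4 + 94·1 = 2956
A: 230·0 + 217·1 + 91·4 + 204·2 + 35·4 + 152·0 + 238·0 + 94·4 = 1505
D: 230·1 + 217·3 + 91·1 + 204·0 + 35·2 + 152·3 + 238·3 + 94·3 = 2494
C has the highest Borda score (3091).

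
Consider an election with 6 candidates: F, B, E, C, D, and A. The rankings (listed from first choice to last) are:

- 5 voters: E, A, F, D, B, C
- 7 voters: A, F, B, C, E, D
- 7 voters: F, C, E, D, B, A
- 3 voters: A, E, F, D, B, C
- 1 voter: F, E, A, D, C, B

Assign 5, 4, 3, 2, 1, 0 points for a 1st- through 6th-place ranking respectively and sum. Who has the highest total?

F: 5·3 + 7·4 + 7·5 + 3·3 + 1·5 = 92
B: 5·1 + 7·3 + 7·1 + 3·1 + 1·0 = 36
E: 5·5 + 7·1 + 7·3 + 3·4 + 1·4 = 69
C: 5·0 + 7·2 + 7·4 + 3·0 + 1·1 = 43
D: 5·2 + 7·0 + 7·2 + 3·2 + 1·2 = 32
A: 5·4 + 7·5 + 7·0 + 3·5 + 1·3 = 73
F has the highest Borda score (92).

F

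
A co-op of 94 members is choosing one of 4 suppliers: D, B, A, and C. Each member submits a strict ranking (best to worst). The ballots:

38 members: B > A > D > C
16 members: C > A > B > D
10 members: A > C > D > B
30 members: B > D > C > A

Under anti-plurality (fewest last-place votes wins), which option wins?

B

Last-place votes: D 16, B 10, A 30, C 38.
B is ranked last by the fewest voters, so B wins.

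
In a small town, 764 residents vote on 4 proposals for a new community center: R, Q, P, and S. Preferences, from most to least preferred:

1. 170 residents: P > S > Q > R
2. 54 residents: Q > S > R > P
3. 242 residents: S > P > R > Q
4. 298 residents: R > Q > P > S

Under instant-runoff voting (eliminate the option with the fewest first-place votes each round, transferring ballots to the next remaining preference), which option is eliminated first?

Round 1: R 298, Q 54, P 170, S 242. Eliminate Q.

Q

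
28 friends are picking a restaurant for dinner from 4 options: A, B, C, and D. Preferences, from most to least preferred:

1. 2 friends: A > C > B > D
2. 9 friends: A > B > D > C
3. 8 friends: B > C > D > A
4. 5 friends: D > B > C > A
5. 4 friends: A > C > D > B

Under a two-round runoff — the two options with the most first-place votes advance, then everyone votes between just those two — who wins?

A

Round 1 first-place votes: A 15, B 8, C 0, D 5.
A and B advance.
Runoff: A is preferred to B by 15 voters; B by 13.
A wins the runoff.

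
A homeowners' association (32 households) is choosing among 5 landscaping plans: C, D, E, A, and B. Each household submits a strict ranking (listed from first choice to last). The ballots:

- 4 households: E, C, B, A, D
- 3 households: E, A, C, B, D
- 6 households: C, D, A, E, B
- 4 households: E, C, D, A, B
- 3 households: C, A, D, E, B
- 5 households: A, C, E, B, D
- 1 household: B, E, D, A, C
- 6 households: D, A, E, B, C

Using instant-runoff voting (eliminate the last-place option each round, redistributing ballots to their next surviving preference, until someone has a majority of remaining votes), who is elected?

Round 1: C 9, D 6, E 11, A 5, B 1. Eliminate B.
Round 2: C 9, D 6, E 12, A 5. Eliminate A.
Round 3: C 14, D 6, E 12. Eliminate D.
Round 4: C 14, E 18. E has a majority.

E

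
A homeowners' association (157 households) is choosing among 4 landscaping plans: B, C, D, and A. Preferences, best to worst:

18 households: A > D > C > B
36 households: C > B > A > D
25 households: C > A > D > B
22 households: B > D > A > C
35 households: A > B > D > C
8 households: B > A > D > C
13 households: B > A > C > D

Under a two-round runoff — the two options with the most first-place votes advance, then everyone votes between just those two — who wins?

A

Round 1 first-place votes: B 43, C 61, D 0, A 53.
C and A advance.
Runoff: C is preferred to A by 61 voters; A by 96.
A wins the runoff.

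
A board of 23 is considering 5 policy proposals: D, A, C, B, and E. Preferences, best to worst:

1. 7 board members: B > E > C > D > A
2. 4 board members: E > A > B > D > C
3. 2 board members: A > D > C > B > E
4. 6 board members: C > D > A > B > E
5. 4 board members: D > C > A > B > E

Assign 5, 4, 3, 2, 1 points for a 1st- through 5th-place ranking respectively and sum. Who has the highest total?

C

D: 7·2 + 4·2 + 2·4 + 6·4 + 4·5 = 74
A: 7·1 + 4·4 + 2·5 + 6·3 + 4·3 = 63
C: 7·3 + 4·1 + 2·3 + 6·5 + 4·4 = 77
B: 7·5 + 4·3 + 2·2 + 6·2 + 4·2 = 71
E: 7·4 + 4·5 + 2·1 + 6·1 + 4·1 = 60
C has the highest Borda score (77).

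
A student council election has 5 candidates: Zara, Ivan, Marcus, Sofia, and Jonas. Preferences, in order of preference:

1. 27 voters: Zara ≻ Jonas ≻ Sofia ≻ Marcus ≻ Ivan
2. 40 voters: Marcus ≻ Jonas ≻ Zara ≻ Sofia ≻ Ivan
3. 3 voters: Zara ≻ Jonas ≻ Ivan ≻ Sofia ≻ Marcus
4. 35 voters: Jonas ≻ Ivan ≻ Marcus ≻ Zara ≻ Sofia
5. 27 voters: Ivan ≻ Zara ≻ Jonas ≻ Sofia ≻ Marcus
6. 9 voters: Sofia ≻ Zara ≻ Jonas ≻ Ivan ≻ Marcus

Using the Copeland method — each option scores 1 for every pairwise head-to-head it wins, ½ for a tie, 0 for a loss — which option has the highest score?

Jonas

Zara: beats Ivan and Sofia; loses to Marcus and Jonas → score 2.
Ivan: beats Marcus; loses to Zara, Sofia, and Jonas → score 1.
Marcus: beats Zara and Sofia; loses to Ivan and Jonas → score 2.
Sofia: beats Ivan; loses to Zara, Marcus, and Jonas → score 1.
Jonas: beats Zara, Ivan, Marcus, and Sofia → score 4.
Jonas has the best pairwise record.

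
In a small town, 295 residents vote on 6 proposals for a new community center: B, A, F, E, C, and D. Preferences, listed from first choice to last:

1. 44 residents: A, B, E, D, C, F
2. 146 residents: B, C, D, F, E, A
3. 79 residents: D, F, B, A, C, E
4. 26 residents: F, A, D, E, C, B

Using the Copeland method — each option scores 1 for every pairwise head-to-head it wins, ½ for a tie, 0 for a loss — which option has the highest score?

B

B: beats A, F, E, C, and D → score 5.
A: beats E and C; loses to B, F, and D → score 2.
F: beats A and E; loses to B, C, and D → score 2.
E: loses to B, A, F, C, and D → score 0.
C: beats F and E; loses to B, A, and D → score 2.
D: beats A, F, E, and C; loses to B → score 4.
B has the best pairwise record.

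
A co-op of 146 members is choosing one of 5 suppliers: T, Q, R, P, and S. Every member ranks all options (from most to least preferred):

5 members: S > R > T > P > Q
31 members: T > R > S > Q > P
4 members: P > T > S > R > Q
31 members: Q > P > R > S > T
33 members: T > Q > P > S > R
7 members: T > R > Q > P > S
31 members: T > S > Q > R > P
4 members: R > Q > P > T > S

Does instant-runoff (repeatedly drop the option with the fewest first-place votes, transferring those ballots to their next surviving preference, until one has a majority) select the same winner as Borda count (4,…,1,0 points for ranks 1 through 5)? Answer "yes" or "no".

yes

Instant-runoff — R1 T 102, Q 31, R 4, P 4, S 5 (T winner). Winner: T.
Borda — scores: T 434, Q 342, R 242, P 195, S 247. Winner: T.
The two methods agree.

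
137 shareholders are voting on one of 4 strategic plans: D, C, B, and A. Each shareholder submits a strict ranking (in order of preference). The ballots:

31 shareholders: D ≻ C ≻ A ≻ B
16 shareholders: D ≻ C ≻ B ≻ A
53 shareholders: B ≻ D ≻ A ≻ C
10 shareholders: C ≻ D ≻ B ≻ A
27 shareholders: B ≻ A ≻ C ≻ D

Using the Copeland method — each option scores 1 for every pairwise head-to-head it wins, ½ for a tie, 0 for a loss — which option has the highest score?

B

D: beats C and A; loses to B → score 2.
C: loses to D, B, and A → score 0.
B: beats D, C, and A → score 3.
A: beats C; loses to D and B → score 1.
B has the best pairwise record.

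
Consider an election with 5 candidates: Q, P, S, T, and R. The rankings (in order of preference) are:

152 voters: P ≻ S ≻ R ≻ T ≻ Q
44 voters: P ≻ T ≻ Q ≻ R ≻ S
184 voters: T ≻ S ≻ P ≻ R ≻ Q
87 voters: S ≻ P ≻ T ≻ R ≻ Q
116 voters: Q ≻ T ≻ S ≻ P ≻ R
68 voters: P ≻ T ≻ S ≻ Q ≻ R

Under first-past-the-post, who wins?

P

First-place votes: Q 116, P 264, S 87, T 184, R 0.
P has the most first-place votes.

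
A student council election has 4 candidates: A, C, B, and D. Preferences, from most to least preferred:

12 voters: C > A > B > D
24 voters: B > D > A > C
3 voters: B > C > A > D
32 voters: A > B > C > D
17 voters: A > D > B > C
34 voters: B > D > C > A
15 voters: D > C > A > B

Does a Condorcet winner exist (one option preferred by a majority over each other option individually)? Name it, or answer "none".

Checking pairwise contests:
D beats A 73–64.
A beats C 73–64.
A beats B 76–61.
B beats D 105–32.
Every option loses at least one head-to-head, so there is no Condorcet winner.

none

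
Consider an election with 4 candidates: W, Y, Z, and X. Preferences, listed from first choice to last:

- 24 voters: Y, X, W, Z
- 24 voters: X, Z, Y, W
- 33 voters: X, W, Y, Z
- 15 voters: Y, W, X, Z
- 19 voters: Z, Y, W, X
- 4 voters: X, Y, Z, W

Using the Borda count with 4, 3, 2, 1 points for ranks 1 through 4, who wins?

W: 24·2 + 24·1 + 33·3 + 15·3 + 19·2 + 4·1 = 258
Y: 24·4 + 24·2 + 33·2 + 15·4 + 19·3 + 4·3 = 339
Z: 24·1 + 24·3 + 33·1 + 15·1 + 19·4 + 4·2 = 228
X: 24·3 + 24·4 + 33·4 + 15·2 + 19·1 + 4·4 = 365
X has the highest Borda score (365).

X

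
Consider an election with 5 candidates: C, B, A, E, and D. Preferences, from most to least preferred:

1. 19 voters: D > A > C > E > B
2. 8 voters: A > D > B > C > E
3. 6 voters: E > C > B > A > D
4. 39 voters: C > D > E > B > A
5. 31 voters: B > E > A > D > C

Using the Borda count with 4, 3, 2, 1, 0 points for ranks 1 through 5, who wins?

C: 19·2 + 8·1 + 6·3 + 39·4 + 31·0 = 220
B: 19·0 + 8·2 + 6·2 + 39·1 + 31·4 = 191
A: 19·3 + 8·4 + 6·1 + 39·0 + 31·2 = 157
E: 19·1 + 8·0 + 6·4 + 39·2 + 31·3 = 214
D: 19·4 + 8·3 + 6·0 + 39·3 + 31·1 = 248
D has the highest Borda score (248).

D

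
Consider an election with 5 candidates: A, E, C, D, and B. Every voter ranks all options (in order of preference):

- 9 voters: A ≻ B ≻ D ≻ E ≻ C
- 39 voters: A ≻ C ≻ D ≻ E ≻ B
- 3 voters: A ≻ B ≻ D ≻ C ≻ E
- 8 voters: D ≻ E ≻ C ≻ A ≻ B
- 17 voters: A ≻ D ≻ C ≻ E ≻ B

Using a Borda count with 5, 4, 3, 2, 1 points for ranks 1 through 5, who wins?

A

A: 9·5 + 39·5 + 3·5 + 8·2 + 17·5 = 356
E: 9·2 + 39·2 + 3·1 + 8·4 + 17·2 = 165
C: 9·1 + 39·4 + 3·2 + 8·3 + 17·3 = 246
D: 9·3 + 39·3 + 3·3 + 8·5 + 17·4 = 261
B: 9·4 + 39·1 + 3·4 + 8·1 + 17·1 = 112
A has the highest Borda score (356).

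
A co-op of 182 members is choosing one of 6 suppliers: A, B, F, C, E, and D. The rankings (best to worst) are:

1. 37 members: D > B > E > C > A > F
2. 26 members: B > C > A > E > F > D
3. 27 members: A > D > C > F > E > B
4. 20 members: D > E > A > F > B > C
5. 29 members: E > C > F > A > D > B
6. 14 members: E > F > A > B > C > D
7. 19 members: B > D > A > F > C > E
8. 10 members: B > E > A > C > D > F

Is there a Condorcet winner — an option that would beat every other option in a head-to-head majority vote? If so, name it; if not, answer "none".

none

Checking pairwise contests:
B beats A 92–90.
D beats B 113–69.
A beats F 139–43.
B beats C 126–56.
B beats E 92–90.
A beats D 106–76.
Every option loses at least one head-to-head, so there is no Condorcet winner.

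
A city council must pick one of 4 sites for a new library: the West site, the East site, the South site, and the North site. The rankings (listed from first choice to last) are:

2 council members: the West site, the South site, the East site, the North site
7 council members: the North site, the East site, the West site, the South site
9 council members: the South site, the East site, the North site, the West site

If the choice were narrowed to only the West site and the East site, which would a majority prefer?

the East site

Voters preferring the West site to the East site: 2; preferring the East site to the West site: 16.
the East site wins the head-to-head.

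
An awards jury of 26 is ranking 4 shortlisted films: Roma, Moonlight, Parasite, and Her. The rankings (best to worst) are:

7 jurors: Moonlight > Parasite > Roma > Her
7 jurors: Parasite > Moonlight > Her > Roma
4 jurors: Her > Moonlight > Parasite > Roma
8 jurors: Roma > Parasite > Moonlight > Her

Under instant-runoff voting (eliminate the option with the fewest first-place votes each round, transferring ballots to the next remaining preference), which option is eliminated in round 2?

Parasite

Round 1: Roma 8, Moonlight 7, Parasite 7, Her 4. Eliminate Her.
Round 2: Roma 8, Moonlight 11, Parasite 7. Eliminate Parasite.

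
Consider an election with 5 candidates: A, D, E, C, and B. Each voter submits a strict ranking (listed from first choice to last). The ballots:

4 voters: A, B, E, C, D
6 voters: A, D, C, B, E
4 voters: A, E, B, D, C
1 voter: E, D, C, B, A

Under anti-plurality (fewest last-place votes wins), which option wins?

Last-place votes: A 1, D 4, E 6, C 4, B 0.
B is ranked last by the fewest voters, so B wins.

B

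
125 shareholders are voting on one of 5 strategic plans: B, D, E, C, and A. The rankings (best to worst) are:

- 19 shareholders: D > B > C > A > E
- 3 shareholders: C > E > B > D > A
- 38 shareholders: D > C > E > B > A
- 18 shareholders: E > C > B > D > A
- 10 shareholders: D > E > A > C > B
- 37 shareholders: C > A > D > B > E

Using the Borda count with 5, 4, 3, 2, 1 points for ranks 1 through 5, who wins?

B: 19·4 + 3·3 + 38·2 + 18·3 + 10·1 + 37·2 = 299
D: 19·5 + 3·2 + 38·5 + 18·2 + 10·5 + 37·3 = 488
E: 19·1 + 3·4 + 38·3 + 18·5 + 10·4 + 37·1 = 312
C: 19·3 + 3·5 + 38·4 + 18·4 + 10·2 + 37·5 = 501
A: 19·2 + 3·1 + 38·1 + 18·1 + 10·3 + 37·4 = 275
C has the highest Borda score (501).

C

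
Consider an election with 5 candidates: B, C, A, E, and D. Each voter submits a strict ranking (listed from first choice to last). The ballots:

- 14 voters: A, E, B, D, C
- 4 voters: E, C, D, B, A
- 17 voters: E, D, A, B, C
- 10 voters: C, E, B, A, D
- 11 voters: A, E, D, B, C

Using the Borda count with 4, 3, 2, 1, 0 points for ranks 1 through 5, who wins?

B: 14·2 + 4·1 + 17·1 + 10·2 + 11·1 = 80
C: 14·0 + 4·3 + 17·0 + 10·4 + 11·0 = 52
A: 14·4 + 4·0 + 17·2 + 10·1 + 11·4 = 144
E: 14·3 + 4·4 + 17·4 + 10·3 + 11·3 = 189
D: 14·1 + 4·2 + 17·3 + 10·0 + 11·2 = 95
E has the highest Borda score (189).

E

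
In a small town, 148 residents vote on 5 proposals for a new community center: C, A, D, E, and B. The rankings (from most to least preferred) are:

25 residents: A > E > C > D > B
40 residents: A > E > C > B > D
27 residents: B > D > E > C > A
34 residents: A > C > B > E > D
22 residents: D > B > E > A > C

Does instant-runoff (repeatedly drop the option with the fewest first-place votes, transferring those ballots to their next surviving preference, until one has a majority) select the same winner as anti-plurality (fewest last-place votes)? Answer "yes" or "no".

no

Instant-runoff — R1 C 0, A 99, D 22, E 0, B 27 (A winner). Winner: A.
Anti-plurality — last-place votes: C 22, A 27, D 74, E 0, B 25. Winner: E.
The two methods disagree.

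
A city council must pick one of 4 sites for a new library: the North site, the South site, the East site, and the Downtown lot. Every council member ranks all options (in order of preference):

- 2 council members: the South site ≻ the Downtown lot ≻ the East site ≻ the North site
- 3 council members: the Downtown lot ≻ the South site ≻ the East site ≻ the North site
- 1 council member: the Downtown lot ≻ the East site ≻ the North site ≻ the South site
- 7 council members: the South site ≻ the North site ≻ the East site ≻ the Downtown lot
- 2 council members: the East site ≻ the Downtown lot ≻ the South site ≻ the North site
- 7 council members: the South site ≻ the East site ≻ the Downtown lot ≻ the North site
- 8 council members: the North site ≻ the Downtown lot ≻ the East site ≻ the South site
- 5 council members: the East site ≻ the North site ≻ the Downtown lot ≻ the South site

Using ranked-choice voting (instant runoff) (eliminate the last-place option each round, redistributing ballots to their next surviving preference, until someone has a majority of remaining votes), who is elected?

Round 1: the North site 8, the South site 16, the East site 7, the Downtown lot 4. Eliminate the Downtown lot.
Round 2: the North site 8, the South site 19, the East site 8. The South site has a majority.

the South site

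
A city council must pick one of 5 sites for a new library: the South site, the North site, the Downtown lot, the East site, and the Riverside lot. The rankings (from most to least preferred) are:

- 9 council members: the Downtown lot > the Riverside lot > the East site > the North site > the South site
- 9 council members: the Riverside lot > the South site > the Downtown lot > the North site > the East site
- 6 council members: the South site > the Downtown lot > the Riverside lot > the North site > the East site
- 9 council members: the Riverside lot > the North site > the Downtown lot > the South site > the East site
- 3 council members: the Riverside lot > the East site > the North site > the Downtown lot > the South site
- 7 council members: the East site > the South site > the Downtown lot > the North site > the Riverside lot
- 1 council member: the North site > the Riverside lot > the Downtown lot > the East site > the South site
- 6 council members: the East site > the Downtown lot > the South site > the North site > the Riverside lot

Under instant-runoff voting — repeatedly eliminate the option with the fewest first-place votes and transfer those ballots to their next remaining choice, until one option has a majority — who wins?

Round 1: the South site 6, the North site 1, the Downtown lot 9, the East site 13, the Riverside lot 21. Eliminate the North site.
Round 2: the South site 6, the Downtown lot 9, the East site 13, the Riverside lot 22. Eliminate the South site.
Round 3: the Downtown lot 15, the East site 13, the Riverside lot 22. Eliminate the East site.
Round 4: the Downtown lot 28, the Riverside lot 22. The Downtown lot has a majority.

the Downtown lot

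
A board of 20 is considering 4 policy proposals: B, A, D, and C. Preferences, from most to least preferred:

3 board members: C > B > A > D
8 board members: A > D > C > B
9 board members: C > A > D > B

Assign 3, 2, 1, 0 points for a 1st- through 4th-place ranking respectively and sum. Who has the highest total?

B: 3·2 + 8·0 + 9·0 = 6
A: 3·1 + 8·3 + 9·2 = 45
D: 3·0 + 8·2 + 9·1 = 25
C: 3·3 + 8·1 + 9·3 = 44
A has the highest Borda score (45).

A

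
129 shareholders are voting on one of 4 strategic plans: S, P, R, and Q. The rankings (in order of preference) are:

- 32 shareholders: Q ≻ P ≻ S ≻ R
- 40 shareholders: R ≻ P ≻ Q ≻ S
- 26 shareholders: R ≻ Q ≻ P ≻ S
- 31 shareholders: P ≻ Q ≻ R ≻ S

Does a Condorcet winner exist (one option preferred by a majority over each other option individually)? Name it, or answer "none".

R vs S: 97–32 for R.
R vs P: 66–63 for R.
R vs Q: 66–63 for R.
R beats every other option head-to-head.

R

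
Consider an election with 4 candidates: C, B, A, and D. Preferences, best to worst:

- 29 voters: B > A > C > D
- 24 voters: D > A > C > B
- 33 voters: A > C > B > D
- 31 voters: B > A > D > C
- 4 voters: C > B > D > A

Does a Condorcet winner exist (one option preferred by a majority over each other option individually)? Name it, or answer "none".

Checking pairwise contests:
A beats C 117–4.
C beats B 61–60.
B beats A 64–57.
C beats D 66–55.
Every option loses at least one head-to-head, so there is no Condorcet winner.

none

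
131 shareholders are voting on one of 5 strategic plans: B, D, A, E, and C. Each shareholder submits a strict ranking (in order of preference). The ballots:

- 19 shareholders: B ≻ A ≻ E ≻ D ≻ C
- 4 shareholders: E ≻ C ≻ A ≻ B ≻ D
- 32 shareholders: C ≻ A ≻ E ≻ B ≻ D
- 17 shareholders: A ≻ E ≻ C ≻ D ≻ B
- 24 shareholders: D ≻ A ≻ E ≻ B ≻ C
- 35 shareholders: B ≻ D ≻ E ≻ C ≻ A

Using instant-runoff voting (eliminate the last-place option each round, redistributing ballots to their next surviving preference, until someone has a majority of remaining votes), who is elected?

B

Round 1: B 54, D 24, A 17, E 4, C 32. Eliminate E.
Round 2: B 54, D 24, A 17, C 36. Eliminate A.
Round 3: B 54, D 24, C 53. Eliminate D.
Round 4: B 78, C 53. B has a majority.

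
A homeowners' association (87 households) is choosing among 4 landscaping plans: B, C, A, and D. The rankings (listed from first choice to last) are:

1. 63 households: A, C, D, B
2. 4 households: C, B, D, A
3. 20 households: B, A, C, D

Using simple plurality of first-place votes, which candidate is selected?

First-place votes: B 20, C 4, A 63, D 0.
A has the most first-place votes.

A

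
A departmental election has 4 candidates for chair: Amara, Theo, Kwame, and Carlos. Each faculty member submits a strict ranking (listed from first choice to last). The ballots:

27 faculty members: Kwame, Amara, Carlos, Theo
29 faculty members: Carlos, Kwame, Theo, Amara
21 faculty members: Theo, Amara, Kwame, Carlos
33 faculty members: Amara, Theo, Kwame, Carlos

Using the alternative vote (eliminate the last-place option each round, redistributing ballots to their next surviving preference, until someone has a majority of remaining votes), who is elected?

Amara

Round 1: Amara 33, Theo 21, Kwame 27, Carlos 29. Eliminate Theo.
Round 2: Amara 54, Kwame 27, Carlos 29. Eliminate Kwame.
Round 3: Amara 81, Carlos 29. Amara has a majority.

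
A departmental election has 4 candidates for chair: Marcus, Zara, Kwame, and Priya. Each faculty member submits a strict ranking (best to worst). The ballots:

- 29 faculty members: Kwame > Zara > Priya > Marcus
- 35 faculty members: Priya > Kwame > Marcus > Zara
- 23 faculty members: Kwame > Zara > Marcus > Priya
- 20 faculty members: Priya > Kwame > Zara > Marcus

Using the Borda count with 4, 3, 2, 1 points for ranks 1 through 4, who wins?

Marcus: 29·1 + 35·2 + 23·2 + 20·1 = 165
Zara: 29·3 + 35·1 + 23·3 + 20·2 = 231
Kwame: 29·4 + 35·3 + 23·4 + 20·3 = 373
Priya: 29·2 + 35·4 + 23·1 + 20·4 = 301
Kwame has the highest Borda score (373).

Kwame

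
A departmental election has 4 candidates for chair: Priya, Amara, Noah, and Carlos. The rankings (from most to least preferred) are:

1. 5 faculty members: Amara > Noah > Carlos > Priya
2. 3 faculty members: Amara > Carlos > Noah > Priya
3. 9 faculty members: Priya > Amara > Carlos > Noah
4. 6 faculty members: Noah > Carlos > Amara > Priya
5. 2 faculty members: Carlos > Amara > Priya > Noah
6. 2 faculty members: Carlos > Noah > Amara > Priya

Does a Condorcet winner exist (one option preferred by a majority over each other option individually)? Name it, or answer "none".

Amara vs Priya: 18–9 for Amara.
Amara vs Noah: 19–8 for Amara.
Amara vs Carlos: 17–10 for Amara.
Amara beats every other option head-to-head.

Amara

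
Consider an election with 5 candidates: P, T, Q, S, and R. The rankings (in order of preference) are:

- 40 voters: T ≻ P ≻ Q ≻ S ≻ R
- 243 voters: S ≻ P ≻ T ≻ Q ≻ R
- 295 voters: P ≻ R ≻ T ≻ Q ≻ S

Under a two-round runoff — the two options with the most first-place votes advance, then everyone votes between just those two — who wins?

P

Round 1 first-place votes: P 295, T 40, Q 0, S 243, R 0.
P and S advance.
Runoff: P is preferred to S by 335 voters; S by 243.
P wins the runoff.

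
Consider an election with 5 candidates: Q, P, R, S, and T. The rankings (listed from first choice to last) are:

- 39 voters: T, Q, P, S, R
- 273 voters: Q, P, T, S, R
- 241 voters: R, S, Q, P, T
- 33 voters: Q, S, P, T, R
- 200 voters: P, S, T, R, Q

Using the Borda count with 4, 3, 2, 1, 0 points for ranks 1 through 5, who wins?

Q: 39·3 + 273·4 + 241·2 + 33·4 + 200·0 = 1823
P: 39·2 + 273·3 + 241·1 + 33·2 + 200·4 = 2004
R: 39·0 + 273·0 + 241·4 + 33·0 + 200·1 = 1164
S: 39·1 + 273·1 + 241·3 + 33·3 + 200·3 = 1734
T: 39·4 + 273·2 + 241·0 + 33·1 + 200·2 = 1135
P has the highest Borda score (2004).

P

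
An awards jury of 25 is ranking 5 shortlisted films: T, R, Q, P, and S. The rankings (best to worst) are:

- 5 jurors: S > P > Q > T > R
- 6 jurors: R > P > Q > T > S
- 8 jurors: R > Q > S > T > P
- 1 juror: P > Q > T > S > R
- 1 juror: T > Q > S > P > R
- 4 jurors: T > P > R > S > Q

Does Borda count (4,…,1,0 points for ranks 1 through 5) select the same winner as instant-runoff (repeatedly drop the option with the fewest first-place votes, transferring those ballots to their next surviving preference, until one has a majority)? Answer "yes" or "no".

yes

Borda — scores: T 41, R 64, Q 52, P 50, S 43. Winner: R.
Instant-runoff — R1 T 5, R 14, Q 0, P 1, S 5 (R winner). Winner: R.
The two methods agree.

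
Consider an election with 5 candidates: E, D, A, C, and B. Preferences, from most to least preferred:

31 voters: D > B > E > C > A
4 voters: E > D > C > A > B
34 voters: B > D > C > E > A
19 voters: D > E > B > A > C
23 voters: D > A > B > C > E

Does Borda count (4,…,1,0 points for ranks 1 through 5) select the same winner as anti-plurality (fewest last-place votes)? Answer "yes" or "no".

yes

Borda — scores: E 169, D 406, A 92, C 130, B 313. Winner: D.
Anti-plurality — last-place votes: E 23, D 0, A 65, C 19, B 4. Winner: D.
The two methods agree.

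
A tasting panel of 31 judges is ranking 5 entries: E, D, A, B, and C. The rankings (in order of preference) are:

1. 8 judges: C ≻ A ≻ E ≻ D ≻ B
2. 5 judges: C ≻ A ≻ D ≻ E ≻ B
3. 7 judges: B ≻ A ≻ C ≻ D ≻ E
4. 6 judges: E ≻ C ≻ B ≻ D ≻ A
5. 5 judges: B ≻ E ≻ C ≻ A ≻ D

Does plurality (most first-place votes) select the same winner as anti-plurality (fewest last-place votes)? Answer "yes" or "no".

yes

Plurality — first-place votes: E 6, D 0, A 0, B 12, C 13. Winner: C.
Anti-plurality — last-place votes: E 7, D 5, A 6, B 13, C 0. Winner: C.
The two methods agree.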